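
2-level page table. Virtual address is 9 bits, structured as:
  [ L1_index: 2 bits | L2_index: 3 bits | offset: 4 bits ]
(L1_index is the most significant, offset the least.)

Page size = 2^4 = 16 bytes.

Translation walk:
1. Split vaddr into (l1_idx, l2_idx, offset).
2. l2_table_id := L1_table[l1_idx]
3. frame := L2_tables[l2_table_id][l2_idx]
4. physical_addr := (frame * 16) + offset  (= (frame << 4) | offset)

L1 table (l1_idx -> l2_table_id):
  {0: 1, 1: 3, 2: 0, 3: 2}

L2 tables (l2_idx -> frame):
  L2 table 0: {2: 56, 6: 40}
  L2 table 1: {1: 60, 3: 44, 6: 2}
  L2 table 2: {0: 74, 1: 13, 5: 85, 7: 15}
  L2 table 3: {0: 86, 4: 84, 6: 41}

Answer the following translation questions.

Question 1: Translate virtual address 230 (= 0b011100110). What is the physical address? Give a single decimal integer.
Answer: 662

Derivation:
vaddr = 230 = 0b011100110
Split: l1_idx=1, l2_idx=6, offset=6
L1[1] = 3
L2[3][6] = 41
paddr = 41 * 16 + 6 = 662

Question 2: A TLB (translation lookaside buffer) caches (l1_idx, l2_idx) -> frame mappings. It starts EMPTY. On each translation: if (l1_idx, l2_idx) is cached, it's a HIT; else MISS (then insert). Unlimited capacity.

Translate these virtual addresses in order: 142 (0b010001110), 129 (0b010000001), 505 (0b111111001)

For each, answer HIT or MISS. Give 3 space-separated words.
Answer: MISS HIT MISS

Derivation:
vaddr=142: (1,0) not in TLB -> MISS, insert
vaddr=129: (1,0) in TLB -> HIT
vaddr=505: (3,7) not in TLB -> MISS, insert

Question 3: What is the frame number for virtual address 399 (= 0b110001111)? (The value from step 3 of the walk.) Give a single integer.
vaddr = 399: l1_idx=3, l2_idx=0
L1[3] = 2; L2[2][0] = 74

Answer: 74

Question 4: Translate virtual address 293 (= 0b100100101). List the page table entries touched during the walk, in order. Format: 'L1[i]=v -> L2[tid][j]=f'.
vaddr = 293 = 0b100100101
Split: l1_idx=2, l2_idx=2, offset=5

Answer: L1[2]=0 -> L2[0][2]=56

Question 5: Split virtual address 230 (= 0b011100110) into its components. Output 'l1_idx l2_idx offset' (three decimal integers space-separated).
vaddr = 230 = 0b011100110
  top 2 bits -> l1_idx = 1
  next 3 bits -> l2_idx = 6
  bottom 4 bits -> offset = 6

Answer: 1 6 6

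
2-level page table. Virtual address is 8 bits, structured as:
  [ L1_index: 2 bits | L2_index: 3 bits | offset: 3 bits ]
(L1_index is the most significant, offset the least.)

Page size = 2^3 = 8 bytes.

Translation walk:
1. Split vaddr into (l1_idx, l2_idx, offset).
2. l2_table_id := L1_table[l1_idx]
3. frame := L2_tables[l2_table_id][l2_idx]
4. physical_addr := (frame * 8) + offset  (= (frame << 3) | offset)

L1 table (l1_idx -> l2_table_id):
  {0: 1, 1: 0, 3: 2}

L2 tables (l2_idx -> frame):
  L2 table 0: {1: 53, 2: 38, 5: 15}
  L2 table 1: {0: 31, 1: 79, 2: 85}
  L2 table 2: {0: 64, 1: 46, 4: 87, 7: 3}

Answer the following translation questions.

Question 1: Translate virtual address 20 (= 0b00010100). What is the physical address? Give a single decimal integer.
Answer: 684

Derivation:
vaddr = 20 = 0b00010100
Split: l1_idx=0, l2_idx=2, offset=4
L1[0] = 1
L2[1][2] = 85
paddr = 85 * 8 + 4 = 684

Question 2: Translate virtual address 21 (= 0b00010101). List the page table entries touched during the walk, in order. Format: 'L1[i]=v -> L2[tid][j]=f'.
vaddr = 21 = 0b00010101
Split: l1_idx=0, l2_idx=2, offset=5

Answer: L1[0]=1 -> L2[1][2]=85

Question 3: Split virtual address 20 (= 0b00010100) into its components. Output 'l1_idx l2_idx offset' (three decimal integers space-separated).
vaddr = 20 = 0b00010100
  top 2 bits -> l1_idx = 0
  next 3 bits -> l2_idx = 2
  bottom 3 bits -> offset = 4

Answer: 0 2 4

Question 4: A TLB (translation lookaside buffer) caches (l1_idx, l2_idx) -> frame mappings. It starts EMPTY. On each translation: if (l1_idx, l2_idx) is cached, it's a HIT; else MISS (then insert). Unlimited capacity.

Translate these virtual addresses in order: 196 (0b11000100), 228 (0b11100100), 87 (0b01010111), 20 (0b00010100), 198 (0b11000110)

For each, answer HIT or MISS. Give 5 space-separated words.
Answer: MISS MISS MISS MISS HIT

Derivation:
vaddr=196: (3,0) not in TLB -> MISS, insert
vaddr=228: (3,4) not in TLB -> MISS, insert
vaddr=87: (1,2) not in TLB -> MISS, insert
vaddr=20: (0,2) not in TLB -> MISS, insert
vaddr=198: (3,0) in TLB -> HIT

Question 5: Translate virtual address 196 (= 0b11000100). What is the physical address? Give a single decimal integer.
vaddr = 196 = 0b11000100
Split: l1_idx=3, l2_idx=0, offset=4
L1[3] = 2
L2[2][0] = 64
paddr = 64 * 8 + 4 = 516

Answer: 516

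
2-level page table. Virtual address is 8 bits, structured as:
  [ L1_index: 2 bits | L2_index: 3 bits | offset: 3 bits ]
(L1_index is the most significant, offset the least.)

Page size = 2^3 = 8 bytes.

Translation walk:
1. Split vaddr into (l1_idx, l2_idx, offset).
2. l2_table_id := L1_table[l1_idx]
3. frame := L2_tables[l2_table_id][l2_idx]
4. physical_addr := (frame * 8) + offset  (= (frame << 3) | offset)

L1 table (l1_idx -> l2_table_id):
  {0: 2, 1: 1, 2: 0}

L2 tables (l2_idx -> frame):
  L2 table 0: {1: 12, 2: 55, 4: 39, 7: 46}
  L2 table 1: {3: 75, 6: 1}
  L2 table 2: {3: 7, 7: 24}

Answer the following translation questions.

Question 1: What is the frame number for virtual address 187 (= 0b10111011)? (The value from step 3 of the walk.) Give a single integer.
vaddr = 187: l1_idx=2, l2_idx=7
L1[2] = 0; L2[0][7] = 46

Answer: 46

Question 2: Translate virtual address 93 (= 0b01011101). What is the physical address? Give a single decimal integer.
Answer: 605

Derivation:
vaddr = 93 = 0b01011101
Split: l1_idx=1, l2_idx=3, offset=5
L1[1] = 1
L2[1][3] = 75
paddr = 75 * 8 + 5 = 605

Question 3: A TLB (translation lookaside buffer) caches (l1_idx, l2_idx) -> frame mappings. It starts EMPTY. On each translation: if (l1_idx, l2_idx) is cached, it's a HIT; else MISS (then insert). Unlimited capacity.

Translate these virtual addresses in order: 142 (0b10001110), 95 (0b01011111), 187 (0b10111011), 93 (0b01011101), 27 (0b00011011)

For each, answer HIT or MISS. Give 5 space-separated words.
vaddr=142: (2,1) not in TLB -> MISS, insert
vaddr=95: (1,3) not in TLB -> MISS, insert
vaddr=187: (2,7) not in TLB -> MISS, insert
vaddr=93: (1,3) in TLB -> HIT
vaddr=27: (0,3) not in TLB -> MISS, insert

Answer: MISS MISS MISS HIT MISS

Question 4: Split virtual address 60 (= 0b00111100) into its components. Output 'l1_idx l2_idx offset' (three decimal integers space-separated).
vaddr = 60 = 0b00111100
  top 2 bits -> l1_idx = 0
  next 3 bits -> l2_idx = 7
  bottom 3 bits -> offset = 4

Answer: 0 7 4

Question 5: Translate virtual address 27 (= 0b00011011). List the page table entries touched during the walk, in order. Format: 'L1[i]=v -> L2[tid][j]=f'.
Answer: L1[0]=2 -> L2[2][3]=7

Derivation:
vaddr = 27 = 0b00011011
Split: l1_idx=0, l2_idx=3, offset=3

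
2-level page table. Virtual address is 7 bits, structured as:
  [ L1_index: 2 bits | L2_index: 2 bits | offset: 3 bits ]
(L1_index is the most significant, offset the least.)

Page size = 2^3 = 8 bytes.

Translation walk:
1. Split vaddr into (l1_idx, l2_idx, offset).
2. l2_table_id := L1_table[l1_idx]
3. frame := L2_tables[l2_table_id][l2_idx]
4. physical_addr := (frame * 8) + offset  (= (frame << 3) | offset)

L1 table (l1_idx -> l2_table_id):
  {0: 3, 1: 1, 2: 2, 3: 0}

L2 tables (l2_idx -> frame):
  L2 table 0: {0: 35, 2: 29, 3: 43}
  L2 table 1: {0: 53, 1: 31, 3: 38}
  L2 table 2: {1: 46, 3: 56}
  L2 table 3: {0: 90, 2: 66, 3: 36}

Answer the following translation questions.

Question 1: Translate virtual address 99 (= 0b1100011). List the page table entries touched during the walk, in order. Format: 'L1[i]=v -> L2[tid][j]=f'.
vaddr = 99 = 0b1100011
Split: l1_idx=3, l2_idx=0, offset=3

Answer: L1[3]=0 -> L2[0][0]=35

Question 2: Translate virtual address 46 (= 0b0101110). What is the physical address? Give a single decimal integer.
vaddr = 46 = 0b0101110
Split: l1_idx=1, l2_idx=1, offset=6
L1[1] = 1
L2[1][1] = 31
paddr = 31 * 8 + 6 = 254

Answer: 254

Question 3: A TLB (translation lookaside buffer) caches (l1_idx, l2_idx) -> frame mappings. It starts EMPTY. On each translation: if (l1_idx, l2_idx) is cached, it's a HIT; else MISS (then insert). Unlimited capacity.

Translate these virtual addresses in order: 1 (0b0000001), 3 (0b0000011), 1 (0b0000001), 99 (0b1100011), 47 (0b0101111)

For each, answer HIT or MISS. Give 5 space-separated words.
Answer: MISS HIT HIT MISS MISS

Derivation:
vaddr=1: (0,0) not in TLB -> MISS, insert
vaddr=3: (0,0) in TLB -> HIT
vaddr=1: (0,0) in TLB -> HIT
vaddr=99: (3,0) not in TLB -> MISS, insert
vaddr=47: (1,1) not in TLB -> MISS, insert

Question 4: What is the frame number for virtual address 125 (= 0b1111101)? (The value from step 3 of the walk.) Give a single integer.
vaddr = 125: l1_idx=3, l2_idx=3
L1[3] = 0; L2[0][3] = 43

Answer: 43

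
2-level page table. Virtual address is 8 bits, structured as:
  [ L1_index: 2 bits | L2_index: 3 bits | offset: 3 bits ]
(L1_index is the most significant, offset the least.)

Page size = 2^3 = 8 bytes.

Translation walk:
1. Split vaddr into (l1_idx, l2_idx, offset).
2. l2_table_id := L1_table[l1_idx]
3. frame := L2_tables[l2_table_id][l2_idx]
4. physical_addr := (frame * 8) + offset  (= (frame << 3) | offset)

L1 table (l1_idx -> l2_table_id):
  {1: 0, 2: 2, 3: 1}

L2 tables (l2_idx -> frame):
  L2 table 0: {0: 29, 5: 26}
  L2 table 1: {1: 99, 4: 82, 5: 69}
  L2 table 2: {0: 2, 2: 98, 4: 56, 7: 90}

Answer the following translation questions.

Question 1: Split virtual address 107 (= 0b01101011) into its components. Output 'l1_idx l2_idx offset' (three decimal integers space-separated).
vaddr = 107 = 0b01101011
  top 2 bits -> l1_idx = 1
  next 3 bits -> l2_idx = 5
  bottom 3 bits -> offset = 3

Answer: 1 5 3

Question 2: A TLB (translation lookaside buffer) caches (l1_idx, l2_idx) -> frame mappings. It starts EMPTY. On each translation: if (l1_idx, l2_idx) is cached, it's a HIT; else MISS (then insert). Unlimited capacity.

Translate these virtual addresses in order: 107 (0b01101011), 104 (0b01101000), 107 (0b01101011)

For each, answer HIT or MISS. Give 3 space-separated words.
Answer: MISS HIT HIT

Derivation:
vaddr=107: (1,5) not in TLB -> MISS, insert
vaddr=104: (1,5) in TLB -> HIT
vaddr=107: (1,5) in TLB -> HIT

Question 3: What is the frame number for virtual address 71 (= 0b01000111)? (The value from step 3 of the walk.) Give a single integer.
vaddr = 71: l1_idx=1, l2_idx=0
L1[1] = 0; L2[0][0] = 29

Answer: 29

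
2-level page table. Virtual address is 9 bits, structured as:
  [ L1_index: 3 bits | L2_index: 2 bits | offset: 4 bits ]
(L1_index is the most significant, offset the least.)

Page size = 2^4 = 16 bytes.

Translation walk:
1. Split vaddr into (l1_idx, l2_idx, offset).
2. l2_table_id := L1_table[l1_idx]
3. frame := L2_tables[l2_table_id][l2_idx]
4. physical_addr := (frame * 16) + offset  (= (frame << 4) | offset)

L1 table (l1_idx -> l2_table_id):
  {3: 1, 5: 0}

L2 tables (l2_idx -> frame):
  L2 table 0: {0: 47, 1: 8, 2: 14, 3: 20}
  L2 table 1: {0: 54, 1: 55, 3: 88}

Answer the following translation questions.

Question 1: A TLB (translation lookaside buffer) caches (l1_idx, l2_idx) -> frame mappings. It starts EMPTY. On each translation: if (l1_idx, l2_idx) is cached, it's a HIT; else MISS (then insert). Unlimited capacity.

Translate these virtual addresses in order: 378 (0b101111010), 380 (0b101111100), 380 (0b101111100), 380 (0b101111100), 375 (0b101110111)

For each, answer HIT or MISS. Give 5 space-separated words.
vaddr=378: (5,3) not in TLB -> MISS, insert
vaddr=380: (5,3) in TLB -> HIT
vaddr=380: (5,3) in TLB -> HIT
vaddr=380: (5,3) in TLB -> HIT
vaddr=375: (5,3) in TLB -> HIT

Answer: MISS HIT HIT HIT HIT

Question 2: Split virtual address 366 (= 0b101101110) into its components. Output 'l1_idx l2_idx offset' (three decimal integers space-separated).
Answer: 5 2 14

Derivation:
vaddr = 366 = 0b101101110
  top 3 bits -> l1_idx = 5
  next 2 bits -> l2_idx = 2
  bottom 4 bits -> offset = 14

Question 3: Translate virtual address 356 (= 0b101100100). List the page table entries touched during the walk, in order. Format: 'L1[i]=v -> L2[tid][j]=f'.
vaddr = 356 = 0b101100100
Split: l1_idx=5, l2_idx=2, offset=4

Answer: L1[5]=0 -> L2[0][2]=14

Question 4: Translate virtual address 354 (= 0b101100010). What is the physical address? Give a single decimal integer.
Answer: 226

Derivation:
vaddr = 354 = 0b101100010
Split: l1_idx=5, l2_idx=2, offset=2
L1[5] = 0
L2[0][2] = 14
paddr = 14 * 16 + 2 = 226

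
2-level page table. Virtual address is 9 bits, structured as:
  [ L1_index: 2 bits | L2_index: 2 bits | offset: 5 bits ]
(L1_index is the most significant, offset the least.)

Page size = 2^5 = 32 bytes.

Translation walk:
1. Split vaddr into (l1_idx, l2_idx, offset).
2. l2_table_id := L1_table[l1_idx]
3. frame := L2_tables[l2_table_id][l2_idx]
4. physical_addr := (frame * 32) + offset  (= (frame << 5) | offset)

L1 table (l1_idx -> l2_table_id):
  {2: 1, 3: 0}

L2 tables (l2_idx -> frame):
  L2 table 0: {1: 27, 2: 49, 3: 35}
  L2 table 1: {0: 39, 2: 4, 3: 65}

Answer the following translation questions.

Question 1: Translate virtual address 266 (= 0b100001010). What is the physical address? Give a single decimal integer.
vaddr = 266 = 0b100001010
Split: l1_idx=2, l2_idx=0, offset=10
L1[2] = 1
L2[1][0] = 39
paddr = 39 * 32 + 10 = 1258

Answer: 1258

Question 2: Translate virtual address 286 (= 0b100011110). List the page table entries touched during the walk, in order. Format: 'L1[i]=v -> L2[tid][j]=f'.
Answer: L1[2]=1 -> L2[1][0]=39

Derivation:
vaddr = 286 = 0b100011110
Split: l1_idx=2, l2_idx=0, offset=30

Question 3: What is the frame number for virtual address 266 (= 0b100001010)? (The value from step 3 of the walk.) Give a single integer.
vaddr = 266: l1_idx=2, l2_idx=0
L1[2] = 1; L2[1][0] = 39

Answer: 39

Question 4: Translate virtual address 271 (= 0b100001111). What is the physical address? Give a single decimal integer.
vaddr = 271 = 0b100001111
Split: l1_idx=2, l2_idx=0, offset=15
L1[2] = 1
L2[1][0] = 39
paddr = 39 * 32 + 15 = 1263

Answer: 1263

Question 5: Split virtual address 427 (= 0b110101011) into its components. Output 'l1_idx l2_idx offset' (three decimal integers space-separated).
Answer: 3 1 11

Derivation:
vaddr = 427 = 0b110101011
  top 2 bits -> l1_idx = 3
  next 2 bits -> l2_idx = 1
  bottom 5 bits -> offset = 11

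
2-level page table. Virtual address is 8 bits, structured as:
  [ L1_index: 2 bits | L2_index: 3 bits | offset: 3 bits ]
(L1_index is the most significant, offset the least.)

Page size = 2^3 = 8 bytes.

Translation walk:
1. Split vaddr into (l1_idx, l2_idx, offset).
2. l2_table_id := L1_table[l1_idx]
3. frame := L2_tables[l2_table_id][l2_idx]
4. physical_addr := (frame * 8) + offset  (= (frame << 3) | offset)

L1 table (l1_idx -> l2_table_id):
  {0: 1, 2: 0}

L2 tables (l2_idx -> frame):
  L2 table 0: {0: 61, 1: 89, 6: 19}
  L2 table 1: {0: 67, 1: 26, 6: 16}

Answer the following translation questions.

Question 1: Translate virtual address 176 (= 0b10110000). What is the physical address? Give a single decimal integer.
Answer: 152

Derivation:
vaddr = 176 = 0b10110000
Split: l1_idx=2, l2_idx=6, offset=0
L1[2] = 0
L2[0][6] = 19
paddr = 19 * 8 + 0 = 152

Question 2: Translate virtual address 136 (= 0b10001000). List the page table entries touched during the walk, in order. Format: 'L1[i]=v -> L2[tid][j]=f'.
vaddr = 136 = 0b10001000
Split: l1_idx=2, l2_idx=1, offset=0

Answer: L1[2]=0 -> L2[0][1]=89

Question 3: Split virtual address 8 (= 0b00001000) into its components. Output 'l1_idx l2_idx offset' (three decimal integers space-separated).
Answer: 0 1 0

Derivation:
vaddr = 8 = 0b00001000
  top 2 bits -> l1_idx = 0
  next 3 bits -> l2_idx = 1
  bottom 3 bits -> offset = 0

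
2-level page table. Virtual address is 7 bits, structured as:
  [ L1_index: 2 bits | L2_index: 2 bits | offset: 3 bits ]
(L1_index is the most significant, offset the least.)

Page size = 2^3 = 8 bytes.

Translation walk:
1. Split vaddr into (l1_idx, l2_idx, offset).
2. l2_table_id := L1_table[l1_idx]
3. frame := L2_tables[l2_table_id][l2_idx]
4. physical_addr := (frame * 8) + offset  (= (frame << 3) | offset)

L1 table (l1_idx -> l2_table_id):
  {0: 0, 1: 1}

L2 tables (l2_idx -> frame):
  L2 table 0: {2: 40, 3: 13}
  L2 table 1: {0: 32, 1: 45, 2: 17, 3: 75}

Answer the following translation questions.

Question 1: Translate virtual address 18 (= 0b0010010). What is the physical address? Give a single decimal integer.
vaddr = 18 = 0b0010010
Split: l1_idx=0, l2_idx=2, offset=2
L1[0] = 0
L2[0][2] = 40
paddr = 40 * 8 + 2 = 322

Answer: 322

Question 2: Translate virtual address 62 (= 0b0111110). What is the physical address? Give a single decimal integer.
vaddr = 62 = 0b0111110
Split: l1_idx=1, l2_idx=3, offset=6
L1[1] = 1
L2[1][3] = 75
paddr = 75 * 8 + 6 = 606

Answer: 606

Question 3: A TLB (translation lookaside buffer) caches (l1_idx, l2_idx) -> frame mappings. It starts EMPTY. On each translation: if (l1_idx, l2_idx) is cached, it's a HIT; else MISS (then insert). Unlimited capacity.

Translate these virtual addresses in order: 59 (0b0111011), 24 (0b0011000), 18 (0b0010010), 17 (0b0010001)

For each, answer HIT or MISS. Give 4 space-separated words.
vaddr=59: (1,3) not in TLB -> MISS, insert
vaddr=24: (0,3) not in TLB -> MISS, insert
vaddr=18: (0,2) not in TLB -> MISS, insert
vaddr=17: (0,2) in TLB -> HIT

Answer: MISS MISS MISS HIT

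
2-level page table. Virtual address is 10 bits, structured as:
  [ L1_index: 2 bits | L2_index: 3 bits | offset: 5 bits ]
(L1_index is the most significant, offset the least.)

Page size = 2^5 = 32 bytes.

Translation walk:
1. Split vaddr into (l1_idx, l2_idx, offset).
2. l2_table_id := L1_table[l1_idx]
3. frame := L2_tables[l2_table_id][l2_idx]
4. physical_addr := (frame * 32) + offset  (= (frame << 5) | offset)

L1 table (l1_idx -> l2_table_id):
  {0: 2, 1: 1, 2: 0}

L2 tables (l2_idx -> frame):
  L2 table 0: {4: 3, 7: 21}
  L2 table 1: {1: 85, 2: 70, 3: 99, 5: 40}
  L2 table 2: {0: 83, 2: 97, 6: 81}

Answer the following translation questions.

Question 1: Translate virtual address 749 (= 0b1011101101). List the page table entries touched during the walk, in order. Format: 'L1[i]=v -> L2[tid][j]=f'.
vaddr = 749 = 0b1011101101
Split: l1_idx=2, l2_idx=7, offset=13

Answer: L1[2]=0 -> L2[0][7]=21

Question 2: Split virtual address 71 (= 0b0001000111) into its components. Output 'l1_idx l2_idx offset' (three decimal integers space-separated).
vaddr = 71 = 0b0001000111
  top 2 bits -> l1_idx = 0
  next 3 bits -> l2_idx = 2
  bottom 5 bits -> offset = 7

Answer: 0 2 7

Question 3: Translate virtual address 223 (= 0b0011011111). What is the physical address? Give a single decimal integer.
vaddr = 223 = 0b0011011111
Split: l1_idx=0, l2_idx=6, offset=31
L1[0] = 2
L2[2][6] = 81
paddr = 81 * 32 + 31 = 2623

Answer: 2623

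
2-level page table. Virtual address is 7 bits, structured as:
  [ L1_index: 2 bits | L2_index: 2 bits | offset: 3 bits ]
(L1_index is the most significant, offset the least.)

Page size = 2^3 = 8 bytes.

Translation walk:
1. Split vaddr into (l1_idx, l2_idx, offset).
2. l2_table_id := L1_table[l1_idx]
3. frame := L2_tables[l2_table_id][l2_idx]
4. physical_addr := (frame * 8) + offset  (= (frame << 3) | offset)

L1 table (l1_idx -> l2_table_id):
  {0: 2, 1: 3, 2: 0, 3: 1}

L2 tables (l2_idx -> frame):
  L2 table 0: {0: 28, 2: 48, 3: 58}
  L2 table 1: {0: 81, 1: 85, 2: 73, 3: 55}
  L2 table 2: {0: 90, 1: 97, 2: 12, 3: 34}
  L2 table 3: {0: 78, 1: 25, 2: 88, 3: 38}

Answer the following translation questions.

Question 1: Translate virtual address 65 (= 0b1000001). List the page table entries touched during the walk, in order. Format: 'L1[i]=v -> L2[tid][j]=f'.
Answer: L1[2]=0 -> L2[0][0]=28

Derivation:
vaddr = 65 = 0b1000001
Split: l1_idx=2, l2_idx=0, offset=1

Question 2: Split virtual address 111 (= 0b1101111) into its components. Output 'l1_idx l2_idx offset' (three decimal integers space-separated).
Answer: 3 1 7

Derivation:
vaddr = 111 = 0b1101111
  top 2 bits -> l1_idx = 3
  next 2 bits -> l2_idx = 1
  bottom 3 bits -> offset = 7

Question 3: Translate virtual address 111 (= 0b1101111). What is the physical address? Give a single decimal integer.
vaddr = 111 = 0b1101111
Split: l1_idx=3, l2_idx=1, offset=7
L1[3] = 1
L2[1][1] = 85
paddr = 85 * 8 + 7 = 687

Answer: 687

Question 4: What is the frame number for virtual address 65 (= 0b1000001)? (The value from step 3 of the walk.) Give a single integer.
vaddr = 65: l1_idx=2, l2_idx=0
L1[2] = 0; L2[0][0] = 28

Answer: 28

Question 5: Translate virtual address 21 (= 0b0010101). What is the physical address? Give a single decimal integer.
Answer: 101

Derivation:
vaddr = 21 = 0b0010101
Split: l1_idx=0, l2_idx=2, offset=5
L1[0] = 2
L2[2][2] = 12
paddr = 12 * 8 + 5 = 101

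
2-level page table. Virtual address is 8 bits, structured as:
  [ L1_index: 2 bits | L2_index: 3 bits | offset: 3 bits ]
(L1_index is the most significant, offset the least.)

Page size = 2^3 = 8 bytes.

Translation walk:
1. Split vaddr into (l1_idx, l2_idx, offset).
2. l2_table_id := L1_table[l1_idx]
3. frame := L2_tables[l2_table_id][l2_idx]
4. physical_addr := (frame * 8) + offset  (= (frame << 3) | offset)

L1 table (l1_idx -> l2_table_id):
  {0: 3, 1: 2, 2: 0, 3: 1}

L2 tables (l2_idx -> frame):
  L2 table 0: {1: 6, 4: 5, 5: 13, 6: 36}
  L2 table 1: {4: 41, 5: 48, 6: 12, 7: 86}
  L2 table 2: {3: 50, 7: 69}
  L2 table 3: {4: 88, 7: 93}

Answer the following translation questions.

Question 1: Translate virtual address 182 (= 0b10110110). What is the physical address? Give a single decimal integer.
Answer: 294

Derivation:
vaddr = 182 = 0b10110110
Split: l1_idx=2, l2_idx=6, offset=6
L1[2] = 0
L2[0][6] = 36
paddr = 36 * 8 + 6 = 294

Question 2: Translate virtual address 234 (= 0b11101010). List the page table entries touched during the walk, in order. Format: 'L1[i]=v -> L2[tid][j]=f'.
vaddr = 234 = 0b11101010
Split: l1_idx=3, l2_idx=5, offset=2

Answer: L1[3]=1 -> L2[1][5]=48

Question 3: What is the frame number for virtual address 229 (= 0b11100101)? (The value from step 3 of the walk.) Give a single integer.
Answer: 41

Derivation:
vaddr = 229: l1_idx=3, l2_idx=4
L1[3] = 1; L2[1][4] = 41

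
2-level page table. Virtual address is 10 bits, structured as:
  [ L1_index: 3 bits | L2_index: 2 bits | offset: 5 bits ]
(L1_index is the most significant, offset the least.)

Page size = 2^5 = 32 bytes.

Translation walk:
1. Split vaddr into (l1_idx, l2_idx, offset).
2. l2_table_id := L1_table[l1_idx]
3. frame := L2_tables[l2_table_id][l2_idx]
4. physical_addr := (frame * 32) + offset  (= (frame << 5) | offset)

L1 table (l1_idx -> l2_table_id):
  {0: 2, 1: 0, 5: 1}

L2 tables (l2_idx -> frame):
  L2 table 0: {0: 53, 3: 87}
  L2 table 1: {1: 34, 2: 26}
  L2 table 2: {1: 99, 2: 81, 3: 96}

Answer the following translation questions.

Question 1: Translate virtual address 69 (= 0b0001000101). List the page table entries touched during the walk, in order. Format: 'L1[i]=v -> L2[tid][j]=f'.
Answer: L1[0]=2 -> L2[2][2]=81

Derivation:
vaddr = 69 = 0b0001000101
Split: l1_idx=0, l2_idx=2, offset=5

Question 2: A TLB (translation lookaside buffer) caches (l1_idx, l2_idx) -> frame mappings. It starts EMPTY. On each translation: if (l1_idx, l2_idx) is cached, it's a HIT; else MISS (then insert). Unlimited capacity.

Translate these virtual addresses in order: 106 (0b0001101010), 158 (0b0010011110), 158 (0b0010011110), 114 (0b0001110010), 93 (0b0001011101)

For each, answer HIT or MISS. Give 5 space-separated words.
Answer: MISS MISS HIT HIT MISS

Derivation:
vaddr=106: (0,3) not in TLB -> MISS, insert
vaddr=158: (1,0) not in TLB -> MISS, insert
vaddr=158: (1,0) in TLB -> HIT
vaddr=114: (0,3) in TLB -> HIT
vaddr=93: (0,2) not in TLB -> MISS, insert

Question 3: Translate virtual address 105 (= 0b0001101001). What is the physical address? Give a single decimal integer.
Answer: 3081

Derivation:
vaddr = 105 = 0b0001101001
Split: l1_idx=0, l2_idx=3, offset=9
L1[0] = 2
L2[2][3] = 96
paddr = 96 * 32 + 9 = 3081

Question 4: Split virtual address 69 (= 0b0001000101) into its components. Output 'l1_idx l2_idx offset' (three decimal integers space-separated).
Answer: 0 2 5

Derivation:
vaddr = 69 = 0b0001000101
  top 3 bits -> l1_idx = 0
  next 2 bits -> l2_idx = 2
  bottom 5 bits -> offset = 5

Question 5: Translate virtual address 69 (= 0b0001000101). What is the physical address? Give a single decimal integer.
vaddr = 69 = 0b0001000101
Split: l1_idx=0, l2_idx=2, offset=5
L1[0] = 2
L2[2][2] = 81
paddr = 81 * 32 + 5 = 2597

Answer: 2597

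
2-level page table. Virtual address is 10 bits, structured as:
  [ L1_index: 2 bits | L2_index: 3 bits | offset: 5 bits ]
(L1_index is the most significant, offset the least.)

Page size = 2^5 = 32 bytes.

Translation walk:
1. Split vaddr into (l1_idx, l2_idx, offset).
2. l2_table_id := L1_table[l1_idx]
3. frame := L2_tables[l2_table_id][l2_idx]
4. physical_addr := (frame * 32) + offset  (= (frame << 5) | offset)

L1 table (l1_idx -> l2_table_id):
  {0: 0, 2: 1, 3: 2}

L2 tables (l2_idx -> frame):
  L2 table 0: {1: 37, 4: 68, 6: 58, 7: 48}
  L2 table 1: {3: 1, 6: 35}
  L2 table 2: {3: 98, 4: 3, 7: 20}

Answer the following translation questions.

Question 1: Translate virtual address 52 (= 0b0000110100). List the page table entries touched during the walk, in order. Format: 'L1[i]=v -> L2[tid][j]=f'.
vaddr = 52 = 0b0000110100
Split: l1_idx=0, l2_idx=1, offset=20

Answer: L1[0]=0 -> L2[0][1]=37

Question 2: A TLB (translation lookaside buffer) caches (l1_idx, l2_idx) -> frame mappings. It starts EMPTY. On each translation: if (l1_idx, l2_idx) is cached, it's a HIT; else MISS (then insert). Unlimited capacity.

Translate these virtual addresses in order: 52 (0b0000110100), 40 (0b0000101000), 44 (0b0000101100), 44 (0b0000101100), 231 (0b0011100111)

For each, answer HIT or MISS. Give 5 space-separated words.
Answer: MISS HIT HIT HIT MISS

Derivation:
vaddr=52: (0,1) not in TLB -> MISS, insert
vaddr=40: (0,1) in TLB -> HIT
vaddr=44: (0,1) in TLB -> HIT
vaddr=44: (0,1) in TLB -> HIT
vaddr=231: (0,7) not in TLB -> MISS, insert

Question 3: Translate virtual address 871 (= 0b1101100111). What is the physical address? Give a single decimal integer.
Answer: 3143

Derivation:
vaddr = 871 = 0b1101100111
Split: l1_idx=3, l2_idx=3, offset=7
L1[3] = 2
L2[2][3] = 98
paddr = 98 * 32 + 7 = 3143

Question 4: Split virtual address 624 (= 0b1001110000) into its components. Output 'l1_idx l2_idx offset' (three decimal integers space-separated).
vaddr = 624 = 0b1001110000
  top 2 bits -> l1_idx = 2
  next 3 bits -> l2_idx = 3
  bottom 5 bits -> offset = 16

Answer: 2 3 16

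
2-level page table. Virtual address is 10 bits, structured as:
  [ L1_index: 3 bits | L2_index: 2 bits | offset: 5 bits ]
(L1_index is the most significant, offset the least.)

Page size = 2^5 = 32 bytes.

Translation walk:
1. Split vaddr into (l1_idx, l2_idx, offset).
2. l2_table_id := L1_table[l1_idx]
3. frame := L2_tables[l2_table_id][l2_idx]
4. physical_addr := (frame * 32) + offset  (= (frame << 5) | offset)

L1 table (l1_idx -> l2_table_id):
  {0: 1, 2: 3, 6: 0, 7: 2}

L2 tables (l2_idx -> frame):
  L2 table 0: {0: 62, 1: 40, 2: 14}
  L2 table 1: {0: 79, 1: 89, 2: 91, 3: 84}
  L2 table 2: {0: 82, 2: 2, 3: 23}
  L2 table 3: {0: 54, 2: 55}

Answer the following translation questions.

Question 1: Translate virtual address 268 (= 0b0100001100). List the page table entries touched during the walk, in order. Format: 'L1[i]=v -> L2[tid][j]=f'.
Answer: L1[2]=3 -> L2[3][0]=54

Derivation:
vaddr = 268 = 0b0100001100
Split: l1_idx=2, l2_idx=0, offset=12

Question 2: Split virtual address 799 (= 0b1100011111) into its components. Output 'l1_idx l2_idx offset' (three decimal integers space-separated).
Answer: 6 0 31

Derivation:
vaddr = 799 = 0b1100011111
  top 3 bits -> l1_idx = 6
  next 2 bits -> l2_idx = 0
  bottom 5 bits -> offset = 31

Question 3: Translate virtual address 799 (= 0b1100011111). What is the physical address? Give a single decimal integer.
Answer: 2015

Derivation:
vaddr = 799 = 0b1100011111
Split: l1_idx=6, l2_idx=0, offset=31
L1[6] = 0
L2[0][0] = 62
paddr = 62 * 32 + 31 = 2015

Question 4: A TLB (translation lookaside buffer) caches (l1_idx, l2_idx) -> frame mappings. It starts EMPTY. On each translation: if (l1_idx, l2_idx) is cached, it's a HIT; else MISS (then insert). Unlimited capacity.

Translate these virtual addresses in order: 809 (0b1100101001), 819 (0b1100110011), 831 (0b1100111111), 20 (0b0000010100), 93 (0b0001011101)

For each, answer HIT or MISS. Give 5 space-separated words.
vaddr=809: (6,1) not in TLB -> MISS, insert
vaddr=819: (6,1) in TLB -> HIT
vaddr=831: (6,1) in TLB -> HIT
vaddr=20: (0,0) not in TLB -> MISS, insert
vaddr=93: (0,2) not in TLB -> MISS, insert

Answer: MISS HIT HIT MISS MISS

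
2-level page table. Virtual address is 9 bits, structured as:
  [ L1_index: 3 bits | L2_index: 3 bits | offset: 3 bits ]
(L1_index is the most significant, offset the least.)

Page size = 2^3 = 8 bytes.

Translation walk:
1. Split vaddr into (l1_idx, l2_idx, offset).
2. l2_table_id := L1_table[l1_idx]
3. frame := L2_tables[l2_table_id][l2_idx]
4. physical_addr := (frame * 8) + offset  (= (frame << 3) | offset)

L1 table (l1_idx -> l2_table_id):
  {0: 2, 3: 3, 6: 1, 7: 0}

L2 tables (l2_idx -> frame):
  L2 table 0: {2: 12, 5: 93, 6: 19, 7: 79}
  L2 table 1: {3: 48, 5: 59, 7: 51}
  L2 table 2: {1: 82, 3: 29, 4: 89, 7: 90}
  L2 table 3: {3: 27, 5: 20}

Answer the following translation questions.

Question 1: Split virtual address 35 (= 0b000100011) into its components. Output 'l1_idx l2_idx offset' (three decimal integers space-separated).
Answer: 0 4 3

Derivation:
vaddr = 35 = 0b000100011
  top 3 bits -> l1_idx = 0
  next 3 bits -> l2_idx = 4
  bottom 3 bits -> offset = 3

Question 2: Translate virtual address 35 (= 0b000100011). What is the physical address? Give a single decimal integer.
vaddr = 35 = 0b000100011
Split: l1_idx=0, l2_idx=4, offset=3
L1[0] = 2
L2[2][4] = 89
paddr = 89 * 8 + 3 = 715

Answer: 715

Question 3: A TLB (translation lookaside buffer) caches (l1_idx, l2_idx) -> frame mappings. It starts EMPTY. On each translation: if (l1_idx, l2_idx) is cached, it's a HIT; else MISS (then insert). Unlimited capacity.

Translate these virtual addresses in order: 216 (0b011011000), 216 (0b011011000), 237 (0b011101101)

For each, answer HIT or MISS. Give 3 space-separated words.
Answer: MISS HIT MISS

Derivation:
vaddr=216: (3,3) not in TLB -> MISS, insert
vaddr=216: (3,3) in TLB -> HIT
vaddr=237: (3,5) not in TLB -> MISS, insert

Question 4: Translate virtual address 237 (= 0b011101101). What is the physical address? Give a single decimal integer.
vaddr = 237 = 0b011101101
Split: l1_idx=3, l2_idx=5, offset=5
L1[3] = 3
L2[3][5] = 20
paddr = 20 * 8 + 5 = 165

Answer: 165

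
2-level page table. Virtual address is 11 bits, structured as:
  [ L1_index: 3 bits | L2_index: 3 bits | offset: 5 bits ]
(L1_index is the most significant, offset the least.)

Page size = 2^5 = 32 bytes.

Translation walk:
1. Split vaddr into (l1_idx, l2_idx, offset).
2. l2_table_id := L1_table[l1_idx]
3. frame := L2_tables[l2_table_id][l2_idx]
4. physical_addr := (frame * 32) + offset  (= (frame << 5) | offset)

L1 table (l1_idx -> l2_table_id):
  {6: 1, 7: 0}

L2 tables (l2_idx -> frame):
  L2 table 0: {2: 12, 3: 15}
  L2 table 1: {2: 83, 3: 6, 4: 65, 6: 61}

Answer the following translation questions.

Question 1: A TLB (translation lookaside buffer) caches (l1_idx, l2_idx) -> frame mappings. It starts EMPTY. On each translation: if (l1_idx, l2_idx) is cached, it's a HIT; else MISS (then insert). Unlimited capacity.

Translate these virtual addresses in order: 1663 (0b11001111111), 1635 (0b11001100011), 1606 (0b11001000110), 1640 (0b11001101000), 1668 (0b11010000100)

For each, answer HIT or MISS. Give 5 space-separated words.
Answer: MISS HIT MISS HIT MISS

Derivation:
vaddr=1663: (6,3) not in TLB -> MISS, insert
vaddr=1635: (6,3) in TLB -> HIT
vaddr=1606: (6,2) not in TLB -> MISS, insert
vaddr=1640: (6,3) in TLB -> HIT
vaddr=1668: (6,4) not in TLB -> MISS, insert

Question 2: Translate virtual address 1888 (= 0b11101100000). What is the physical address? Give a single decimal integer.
Answer: 480

Derivation:
vaddr = 1888 = 0b11101100000
Split: l1_idx=7, l2_idx=3, offset=0
L1[7] = 0
L2[0][3] = 15
paddr = 15 * 32 + 0 = 480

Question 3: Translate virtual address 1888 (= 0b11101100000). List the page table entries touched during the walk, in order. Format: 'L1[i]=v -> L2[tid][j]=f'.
vaddr = 1888 = 0b11101100000
Split: l1_idx=7, l2_idx=3, offset=0

Answer: L1[7]=0 -> L2[0][3]=15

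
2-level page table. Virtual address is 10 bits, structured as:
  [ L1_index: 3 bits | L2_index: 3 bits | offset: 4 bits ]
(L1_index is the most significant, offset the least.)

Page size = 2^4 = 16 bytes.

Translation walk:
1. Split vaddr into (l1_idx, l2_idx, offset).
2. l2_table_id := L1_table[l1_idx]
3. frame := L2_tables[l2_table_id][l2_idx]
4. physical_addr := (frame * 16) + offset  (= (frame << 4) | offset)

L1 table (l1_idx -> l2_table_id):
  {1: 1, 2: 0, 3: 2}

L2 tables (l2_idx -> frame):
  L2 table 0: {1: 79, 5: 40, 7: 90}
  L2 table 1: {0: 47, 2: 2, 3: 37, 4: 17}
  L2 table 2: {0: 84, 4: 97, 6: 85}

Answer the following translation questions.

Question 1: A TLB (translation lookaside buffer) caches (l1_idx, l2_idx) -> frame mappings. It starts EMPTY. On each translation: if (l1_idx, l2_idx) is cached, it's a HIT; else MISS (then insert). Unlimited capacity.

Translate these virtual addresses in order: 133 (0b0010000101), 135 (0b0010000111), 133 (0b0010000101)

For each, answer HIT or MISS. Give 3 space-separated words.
Answer: MISS HIT HIT

Derivation:
vaddr=133: (1,0) not in TLB -> MISS, insert
vaddr=135: (1,0) in TLB -> HIT
vaddr=133: (1,0) in TLB -> HIT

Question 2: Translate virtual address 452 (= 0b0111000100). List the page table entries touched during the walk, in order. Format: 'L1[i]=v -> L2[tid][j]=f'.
vaddr = 452 = 0b0111000100
Split: l1_idx=3, l2_idx=4, offset=4

Answer: L1[3]=2 -> L2[2][4]=97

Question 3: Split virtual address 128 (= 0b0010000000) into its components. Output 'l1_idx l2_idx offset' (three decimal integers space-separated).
Answer: 1 0 0

Derivation:
vaddr = 128 = 0b0010000000
  top 3 bits -> l1_idx = 1
  next 3 bits -> l2_idx = 0
  bottom 4 bits -> offset = 0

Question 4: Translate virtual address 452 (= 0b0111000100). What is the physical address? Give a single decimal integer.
vaddr = 452 = 0b0111000100
Split: l1_idx=3, l2_idx=4, offset=4
L1[3] = 2
L2[2][4] = 97
paddr = 97 * 16 + 4 = 1556

Answer: 1556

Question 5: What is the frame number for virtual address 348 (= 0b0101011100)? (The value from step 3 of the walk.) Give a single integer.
vaddr = 348: l1_idx=2, l2_idx=5
L1[2] = 0; L2[0][5] = 40

Answer: 40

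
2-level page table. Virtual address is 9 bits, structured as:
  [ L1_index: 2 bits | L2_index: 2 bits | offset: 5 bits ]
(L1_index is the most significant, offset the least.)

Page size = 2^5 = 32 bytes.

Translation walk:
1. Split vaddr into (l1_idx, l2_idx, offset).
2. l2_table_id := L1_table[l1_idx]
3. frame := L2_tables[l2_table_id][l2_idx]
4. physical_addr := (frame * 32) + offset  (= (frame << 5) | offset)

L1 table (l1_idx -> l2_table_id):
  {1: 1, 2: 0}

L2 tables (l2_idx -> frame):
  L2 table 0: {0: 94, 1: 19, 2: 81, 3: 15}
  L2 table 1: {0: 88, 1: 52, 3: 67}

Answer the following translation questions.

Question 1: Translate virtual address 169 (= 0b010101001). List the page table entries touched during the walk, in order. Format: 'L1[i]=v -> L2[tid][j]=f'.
vaddr = 169 = 0b010101001
Split: l1_idx=1, l2_idx=1, offset=9

Answer: L1[1]=1 -> L2[1][1]=52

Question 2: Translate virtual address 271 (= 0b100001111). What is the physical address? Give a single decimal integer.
vaddr = 271 = 0b100001111
Split: l1_idx=2, l2_idx=0, offset=15
L1[2] = 0
L2[0][0] = 94
paddr = 94 * 32 + 15 = 3023

Answer: 3023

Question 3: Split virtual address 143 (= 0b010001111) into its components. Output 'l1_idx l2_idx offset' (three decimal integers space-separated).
Answer: 1 0 15

Derivation:
vaddr = 143 = 0b010001111
  top 2 bits -> l1_idx = 1
  next 2 bits -> l2_idx = 0
  bottom 5 bits -> offset = 15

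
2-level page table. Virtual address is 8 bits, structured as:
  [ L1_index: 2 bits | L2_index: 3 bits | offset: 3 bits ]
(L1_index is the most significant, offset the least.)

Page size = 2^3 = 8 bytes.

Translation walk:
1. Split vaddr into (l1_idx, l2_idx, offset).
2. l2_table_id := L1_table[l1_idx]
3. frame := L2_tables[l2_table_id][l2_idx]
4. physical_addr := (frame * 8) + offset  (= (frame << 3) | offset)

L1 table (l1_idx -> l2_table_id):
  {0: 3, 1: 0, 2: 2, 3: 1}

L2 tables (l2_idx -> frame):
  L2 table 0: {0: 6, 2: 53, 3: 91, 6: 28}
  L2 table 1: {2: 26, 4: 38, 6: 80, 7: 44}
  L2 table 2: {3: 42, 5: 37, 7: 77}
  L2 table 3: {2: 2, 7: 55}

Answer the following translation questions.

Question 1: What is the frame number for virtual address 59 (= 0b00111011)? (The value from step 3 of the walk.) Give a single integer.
Answer: 55

Derivation:
vaddr = 59: l1_idx=0, l2_idx=7
L1[0] = 3; L2[3][7] = 55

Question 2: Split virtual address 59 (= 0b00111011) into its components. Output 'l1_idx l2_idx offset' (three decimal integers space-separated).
vaddr = 59 = 0b00111011
  top 2 bits -> l1_idx = 0
  next 3 bits -> l2_idx = 7
  bottom 3 bits -> offset = 3

Answer: 0 7 3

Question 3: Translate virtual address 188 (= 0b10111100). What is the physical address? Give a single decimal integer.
Answer: 620

Derivation:
vaddr = 188 = 0b10111100
Split: l1_idx=2, l2_idx=7, offset=4
L1[2] = 2
L2[2][7] = 77
paddr = 77 * 8 + 4 = 620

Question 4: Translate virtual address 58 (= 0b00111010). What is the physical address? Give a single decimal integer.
vaddr = 58 = 0b00111010
Split: l1_idx=0, l2_idx=7, offset=2
L1[0] = 3
L2[3][7] = 55
paddr = 55 * 8 + 2 = 442

Answer: 442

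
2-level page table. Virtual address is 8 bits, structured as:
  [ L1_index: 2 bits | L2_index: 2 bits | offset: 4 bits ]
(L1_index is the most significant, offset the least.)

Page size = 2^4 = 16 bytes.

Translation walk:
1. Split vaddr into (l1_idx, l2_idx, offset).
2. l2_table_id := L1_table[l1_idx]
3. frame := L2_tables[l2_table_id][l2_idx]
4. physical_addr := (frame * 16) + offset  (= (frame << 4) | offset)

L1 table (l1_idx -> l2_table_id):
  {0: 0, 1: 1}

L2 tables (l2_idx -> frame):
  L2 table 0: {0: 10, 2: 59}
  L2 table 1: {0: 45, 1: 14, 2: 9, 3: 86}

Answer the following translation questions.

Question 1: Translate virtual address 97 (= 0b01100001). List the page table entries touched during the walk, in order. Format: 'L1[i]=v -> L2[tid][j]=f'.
Answer: L1[1]=1 -> L2[1][2]=9

Derivation:
vaddr = 97 = 0b01100001
Split: l1_idx=1, l2_idx=2, offset=1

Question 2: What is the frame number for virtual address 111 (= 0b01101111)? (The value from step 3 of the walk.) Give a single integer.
vaddr = 111: l1_idx=1, l2_idx=2
L1[1] = 1; L2[1][2] = 9

Answer: 9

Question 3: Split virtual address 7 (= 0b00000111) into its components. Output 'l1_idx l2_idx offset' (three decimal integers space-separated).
vaddr = 7 = 0b00000111
  top 2 bits -> l1_idx = 0
  next 2 bits -> l2_idx = 0
  bottom 4 bits -> offset = 7

Answer: 0 0 7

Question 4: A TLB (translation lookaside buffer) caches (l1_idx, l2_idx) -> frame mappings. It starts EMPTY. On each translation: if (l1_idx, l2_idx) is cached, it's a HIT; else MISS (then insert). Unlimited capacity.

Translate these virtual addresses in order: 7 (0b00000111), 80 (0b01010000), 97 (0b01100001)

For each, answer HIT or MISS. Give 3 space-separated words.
Answer: MISS MISS MISS

Derivation:
vaddr=7: (0,0) not in TLB -> MISS, insert
vaddr=80: (1,1) not in TLB -> MISS, insert
vaddr=97: (1,2) not in TLB -> MISS, insert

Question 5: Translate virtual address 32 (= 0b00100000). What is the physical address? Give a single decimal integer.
Answer: 944

Derivation:
vaddr = 32 = 0b00100000
Split: l1_idx=0, l2_idx=2, offset=0
L1[0] = 0
L2[0][2] = 59
paddr = 59 * 16 + 0 = 944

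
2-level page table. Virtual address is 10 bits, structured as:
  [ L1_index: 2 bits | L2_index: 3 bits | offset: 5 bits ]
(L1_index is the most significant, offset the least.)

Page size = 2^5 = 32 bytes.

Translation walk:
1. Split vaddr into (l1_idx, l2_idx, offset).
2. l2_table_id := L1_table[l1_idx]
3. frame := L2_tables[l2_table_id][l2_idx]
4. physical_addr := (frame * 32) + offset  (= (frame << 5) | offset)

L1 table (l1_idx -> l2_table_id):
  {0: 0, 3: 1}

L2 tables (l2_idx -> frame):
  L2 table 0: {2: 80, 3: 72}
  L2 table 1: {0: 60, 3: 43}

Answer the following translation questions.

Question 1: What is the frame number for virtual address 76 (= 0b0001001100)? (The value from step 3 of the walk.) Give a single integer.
vaddr = 76: l1_idx=0, l2_idx=2
L1[0] = 0; L2[0][2] = 80

Answer: 80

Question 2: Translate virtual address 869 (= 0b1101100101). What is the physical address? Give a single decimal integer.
Answer: 1381

Derivation:
vaddr = 869 = 0b1101100101
Split: l1_idx=3, l2_idx=3, offset=5
L1[3] = 1
L2[1][3] = 43
paddr = 43 * 32 + 5 = 1381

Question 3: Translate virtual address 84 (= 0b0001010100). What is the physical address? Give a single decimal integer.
Answer: 2580

Derivation:
vaddr = 84 = 0b0001010100
Split: l1_idx=0, l2_idx=2, offset=20
L1[0] = 0
L2[0][2] = 80
paddr = 80 * 32 + 20 = 2580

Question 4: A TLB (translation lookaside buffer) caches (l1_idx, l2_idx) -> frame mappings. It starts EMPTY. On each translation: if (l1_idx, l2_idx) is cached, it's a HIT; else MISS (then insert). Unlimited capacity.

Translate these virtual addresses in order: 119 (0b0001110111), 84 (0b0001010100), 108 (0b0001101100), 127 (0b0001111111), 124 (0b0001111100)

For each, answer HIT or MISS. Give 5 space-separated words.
vaddr=119: (0,3) not in TLB -> MISS, insert
vaddr=84: (0,2) not in TLB -> MISS, insert
vaddr=108: (0,3) in TLB -> HIT
vaddr=127: (0,3) in TLB -> HIT
vaddr=124: (0,3) in TLB -> HIT

Answer: MISS MISS HIT HIT HIT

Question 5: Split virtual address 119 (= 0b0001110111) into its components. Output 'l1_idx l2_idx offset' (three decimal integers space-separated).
vaddr = 119 = 0b0001110111
  top 2 bits -> l1_idx = 0
  next 3 bits -> l2_idx = 3
  bottom 5 bits -> offset = 23

Answer: 0 3 23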